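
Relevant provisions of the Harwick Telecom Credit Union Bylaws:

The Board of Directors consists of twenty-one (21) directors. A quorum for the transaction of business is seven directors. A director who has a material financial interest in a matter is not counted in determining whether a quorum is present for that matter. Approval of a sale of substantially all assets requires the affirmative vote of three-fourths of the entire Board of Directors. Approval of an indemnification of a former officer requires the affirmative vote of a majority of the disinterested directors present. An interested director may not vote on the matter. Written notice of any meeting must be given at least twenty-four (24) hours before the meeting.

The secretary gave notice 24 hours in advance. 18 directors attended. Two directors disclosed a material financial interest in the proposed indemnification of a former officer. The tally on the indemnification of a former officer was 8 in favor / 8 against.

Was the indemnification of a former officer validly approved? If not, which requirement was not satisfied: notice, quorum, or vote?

Invalid — vote requirement not satisfied.

Notice: 24 hours given; 24 required (24 ≥ 24). Satisfied.
Quorum: 18 present, but the 2 interested directors do not count, leaving 16. Quorum is 7. Satisfied.
Vote: the indemnification of a former officer requires a majority of the disinterested directors present (18 − 2 = 16). A majority of 16 is 9, so 9 affirmative votes are needed; 8 voted in favor. Not satisfied.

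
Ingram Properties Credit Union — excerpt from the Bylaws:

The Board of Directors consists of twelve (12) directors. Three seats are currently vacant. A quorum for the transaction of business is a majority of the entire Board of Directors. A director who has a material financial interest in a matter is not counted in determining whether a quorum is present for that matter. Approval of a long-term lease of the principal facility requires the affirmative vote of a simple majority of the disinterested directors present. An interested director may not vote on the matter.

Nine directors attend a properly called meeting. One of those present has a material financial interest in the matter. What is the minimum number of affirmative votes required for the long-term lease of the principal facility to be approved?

The long-term lease of the principal facility requires a majority of the disinterested directors present (9 − 1 = 8).
A majority of 8 is 5.

5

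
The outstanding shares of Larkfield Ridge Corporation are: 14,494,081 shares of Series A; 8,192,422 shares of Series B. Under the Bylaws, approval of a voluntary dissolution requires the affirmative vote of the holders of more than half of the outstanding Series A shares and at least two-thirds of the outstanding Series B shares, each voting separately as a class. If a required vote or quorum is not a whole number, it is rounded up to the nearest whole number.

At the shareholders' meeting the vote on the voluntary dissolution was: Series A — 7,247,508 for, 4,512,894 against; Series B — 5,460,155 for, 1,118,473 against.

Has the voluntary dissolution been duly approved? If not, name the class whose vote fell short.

Series A: a majority of 14494081 is 7247041; 7,247,041 required, 7,247,508 in favor — approved.
Series B: 2/3 of 8192422 = 5461614.67, rounded up to 5461615; 5,461,615 required, 5,460,155 in favor — not approved.

Not approved — the Series B shares did not give the required vote.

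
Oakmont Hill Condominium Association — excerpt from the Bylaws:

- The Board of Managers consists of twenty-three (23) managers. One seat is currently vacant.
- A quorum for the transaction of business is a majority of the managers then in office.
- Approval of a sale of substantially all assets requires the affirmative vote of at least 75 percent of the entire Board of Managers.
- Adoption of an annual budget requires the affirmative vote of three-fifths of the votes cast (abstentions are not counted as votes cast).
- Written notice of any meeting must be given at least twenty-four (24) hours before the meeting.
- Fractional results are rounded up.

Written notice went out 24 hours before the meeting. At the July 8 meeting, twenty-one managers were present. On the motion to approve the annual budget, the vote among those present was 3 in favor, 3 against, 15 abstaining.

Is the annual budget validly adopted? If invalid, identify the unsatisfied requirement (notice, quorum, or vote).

Notice: 24 hours given; 24 required (24 ≥ 24). Satisfied.
Quorum: 21 present; quorum is 12. Satisfied.
Vote: the annual budget requires three-fifths of the votes cast (21 present − 15 abstaining = 6). 3/5 of 6 = 3.60, rounded up to 4, so 4 affirmative votes are needed; 3 voted in favor. Not satisfied.

Invalid — vote requirement not satisfied.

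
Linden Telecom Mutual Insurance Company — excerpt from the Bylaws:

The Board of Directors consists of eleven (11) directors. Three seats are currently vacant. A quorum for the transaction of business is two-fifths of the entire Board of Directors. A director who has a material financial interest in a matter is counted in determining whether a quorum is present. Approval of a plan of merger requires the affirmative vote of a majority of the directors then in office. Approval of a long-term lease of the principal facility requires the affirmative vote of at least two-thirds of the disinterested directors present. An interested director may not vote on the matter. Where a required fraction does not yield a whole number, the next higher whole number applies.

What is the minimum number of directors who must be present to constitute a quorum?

5

2/5 of 11 = 4.40, rounded up to 5.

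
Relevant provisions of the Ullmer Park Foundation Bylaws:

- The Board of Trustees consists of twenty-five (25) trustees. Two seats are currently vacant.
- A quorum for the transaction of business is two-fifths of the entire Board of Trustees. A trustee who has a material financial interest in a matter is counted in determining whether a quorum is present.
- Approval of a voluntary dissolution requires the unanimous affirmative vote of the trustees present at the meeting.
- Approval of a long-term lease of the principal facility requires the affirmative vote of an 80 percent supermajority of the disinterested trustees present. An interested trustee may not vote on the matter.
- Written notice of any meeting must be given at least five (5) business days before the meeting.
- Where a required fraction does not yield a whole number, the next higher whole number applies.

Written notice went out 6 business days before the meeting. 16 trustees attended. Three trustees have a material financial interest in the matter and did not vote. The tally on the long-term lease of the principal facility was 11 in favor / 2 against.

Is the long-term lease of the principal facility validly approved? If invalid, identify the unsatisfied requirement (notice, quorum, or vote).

Notice: 6 business days given; 5 required (6 ≥ 5). Satisfied.
Quorum: 16 present (interested trustees count toward quorum); quorum is 10. Satisfied.
Vote: the long-term lease of the principal facility requires four-fifths of the disinterested trustees present (16 − 3 = 13). 4/5 of 13 = 10.40, rounded up to 11, so 11 affirmative votes are needed; 11 voted in favor. Satisfied.

Valid — all requirements satisfied.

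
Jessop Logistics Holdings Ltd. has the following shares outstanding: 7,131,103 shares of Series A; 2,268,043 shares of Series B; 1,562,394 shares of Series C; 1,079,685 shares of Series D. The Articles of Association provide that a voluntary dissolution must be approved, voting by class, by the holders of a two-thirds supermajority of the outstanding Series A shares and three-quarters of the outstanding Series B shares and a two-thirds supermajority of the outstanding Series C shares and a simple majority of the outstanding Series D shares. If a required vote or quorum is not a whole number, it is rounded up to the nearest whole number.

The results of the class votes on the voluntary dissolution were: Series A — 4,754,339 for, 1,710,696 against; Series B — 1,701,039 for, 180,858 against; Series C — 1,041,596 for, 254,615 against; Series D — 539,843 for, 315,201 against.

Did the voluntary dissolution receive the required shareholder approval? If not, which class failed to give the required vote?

Series A: 2/3 of 7131103 = 4754068.67, rounded up to 4754069; 4,754,069 required, 4,754,339 in favor — approved.
Series B: 3/4 of 2268043 = 1701032.25, rounded up to 1701033; 1,701,033 required, 1,701,039 in favor — approved.
Series C: 2/3 of 1562394 = 1041596; 1,041,596 required, 1,041,596 in favor — approved.
Series D: a majority of 1079685 is 539843; 539,843 required, 539,843 in favor — approved.

Approved — every class gave the required vote.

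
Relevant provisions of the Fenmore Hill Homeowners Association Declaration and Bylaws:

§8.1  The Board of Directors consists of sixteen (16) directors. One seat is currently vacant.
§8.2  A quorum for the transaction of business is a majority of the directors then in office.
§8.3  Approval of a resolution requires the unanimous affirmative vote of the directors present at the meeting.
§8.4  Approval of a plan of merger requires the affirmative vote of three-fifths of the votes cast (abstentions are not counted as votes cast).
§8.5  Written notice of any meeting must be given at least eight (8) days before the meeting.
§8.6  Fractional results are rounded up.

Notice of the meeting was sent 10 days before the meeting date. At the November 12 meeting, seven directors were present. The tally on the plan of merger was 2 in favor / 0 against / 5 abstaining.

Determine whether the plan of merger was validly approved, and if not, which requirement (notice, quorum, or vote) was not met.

Invalid — quorum requirement not satisfied.

Notice: 10 days given; 8 required (10 ≥ 8). Satisfied.
Quorum: 7 present; quorum is 8. Not satisfied.
Vote: the plan of merger requires three-fifths of the votes cast (7 present − 5 abstaining = 2). 3/5 of 2 = 1.20, rounded up to 2, so 2 affirmative votes are needed; 2 voted in favor. Satisfied. (Moot — without a quorum no business can be validly transacted.)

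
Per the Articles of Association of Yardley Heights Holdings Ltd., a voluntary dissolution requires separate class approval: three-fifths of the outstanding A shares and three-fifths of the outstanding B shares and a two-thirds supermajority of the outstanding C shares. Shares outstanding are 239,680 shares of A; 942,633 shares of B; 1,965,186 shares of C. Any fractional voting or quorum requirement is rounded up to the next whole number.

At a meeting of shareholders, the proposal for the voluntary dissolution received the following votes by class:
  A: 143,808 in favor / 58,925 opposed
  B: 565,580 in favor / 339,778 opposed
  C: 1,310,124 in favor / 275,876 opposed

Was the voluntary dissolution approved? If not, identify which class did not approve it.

A: 3/5 of 239680 = 143808; 143,808 required, 143,808 in favor — approved.
B: 3/5 of 942633 = 565579.80, rounded up to 565580; 565,580 required, 565,580 in favor — approved.
C: 2/3 of 1965186 = 1310124; 1,310,124 required, 1,310,124 in favor — approved.

Approved — every class gave the required vote.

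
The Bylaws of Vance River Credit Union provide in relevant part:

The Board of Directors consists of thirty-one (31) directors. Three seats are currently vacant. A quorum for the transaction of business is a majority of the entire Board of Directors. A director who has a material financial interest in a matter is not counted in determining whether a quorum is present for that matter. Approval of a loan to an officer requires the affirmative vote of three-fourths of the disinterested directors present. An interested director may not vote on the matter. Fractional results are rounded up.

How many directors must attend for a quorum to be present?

16

A majority of 31 is 16.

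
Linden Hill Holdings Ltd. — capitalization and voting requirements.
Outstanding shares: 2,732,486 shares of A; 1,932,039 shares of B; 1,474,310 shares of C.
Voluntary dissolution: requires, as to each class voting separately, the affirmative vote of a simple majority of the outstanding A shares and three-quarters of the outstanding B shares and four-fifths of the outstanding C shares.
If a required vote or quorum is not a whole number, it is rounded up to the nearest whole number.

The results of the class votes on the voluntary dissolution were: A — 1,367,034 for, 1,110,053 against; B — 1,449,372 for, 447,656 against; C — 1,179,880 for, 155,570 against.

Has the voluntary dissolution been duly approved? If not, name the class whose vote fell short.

A: a majority of 2732486 is 1366244; 1,366,244 required, 1,367,034 in favor — approved.
B: 3/4 of 1932039 = 1449029.25, rounded up to 1449030; 1,449,030 required, 1,449,372 in favor — approved.
C: 4/5 of 1474310 = 1179448; 1,179,448 required, 1,179,880 in favor — approved.

Approved — every class gave the required vote.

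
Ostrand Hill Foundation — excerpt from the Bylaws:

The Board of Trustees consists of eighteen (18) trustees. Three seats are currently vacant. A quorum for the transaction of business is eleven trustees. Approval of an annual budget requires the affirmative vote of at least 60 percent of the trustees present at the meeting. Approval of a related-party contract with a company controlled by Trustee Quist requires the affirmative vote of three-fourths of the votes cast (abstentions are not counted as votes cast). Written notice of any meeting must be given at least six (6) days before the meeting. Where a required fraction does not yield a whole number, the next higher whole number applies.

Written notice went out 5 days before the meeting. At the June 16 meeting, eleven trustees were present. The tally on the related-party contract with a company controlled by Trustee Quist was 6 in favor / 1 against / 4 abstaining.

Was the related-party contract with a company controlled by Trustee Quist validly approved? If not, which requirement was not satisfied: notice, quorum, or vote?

Invalid — notice requirement not satisfied.

Notice: 5 days given; 6 required (5 < 6). Not satisfied.
Quorum: 11 present; quorum is 11. Satisfied.
Vote: the related-party contract with a company controlled by Trustee Quist requires three-fourths of the votes cast (11 present − 4 abstaining = 7). 3/4 of 7 = 5.25, rounded up to 6, so 6 affirmative votes are needed; 6 voted in favor. Satisfied.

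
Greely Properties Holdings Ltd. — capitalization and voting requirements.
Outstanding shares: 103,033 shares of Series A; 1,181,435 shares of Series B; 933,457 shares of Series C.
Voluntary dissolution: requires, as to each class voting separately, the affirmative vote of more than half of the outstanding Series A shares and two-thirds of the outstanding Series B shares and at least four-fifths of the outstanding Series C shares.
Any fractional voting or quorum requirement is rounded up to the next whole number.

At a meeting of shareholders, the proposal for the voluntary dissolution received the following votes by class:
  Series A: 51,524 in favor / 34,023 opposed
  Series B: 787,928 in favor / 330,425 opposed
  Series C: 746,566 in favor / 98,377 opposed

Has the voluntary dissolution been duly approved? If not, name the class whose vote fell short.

Not approved — the Series C shares did not give the required vote.

Series A: a majority of 103033 is 51517; 51,517 required, 51,524 in favor — approved.
Series B: 2/3 of 1181435 = 787623.33, rounded up to 787624; 787,624 required, 787,928 in favor — approved.
Series C: 4/5 of 933457 = 746765.60, rounded up to 746766; 746,766 required, 746,566 in favor — not approved.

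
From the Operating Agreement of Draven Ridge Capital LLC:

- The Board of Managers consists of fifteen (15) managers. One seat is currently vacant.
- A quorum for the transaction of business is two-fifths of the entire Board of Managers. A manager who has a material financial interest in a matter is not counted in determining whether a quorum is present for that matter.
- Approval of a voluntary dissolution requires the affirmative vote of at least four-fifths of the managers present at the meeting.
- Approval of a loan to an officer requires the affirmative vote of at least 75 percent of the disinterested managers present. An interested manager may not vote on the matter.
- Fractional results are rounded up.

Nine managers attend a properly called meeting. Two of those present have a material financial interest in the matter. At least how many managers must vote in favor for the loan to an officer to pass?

6

The loan to an officer requires three-fourths of the disinterested managers present (9 − 2 = 7).
3/4 of 7 = 5.25, rounded up to 6.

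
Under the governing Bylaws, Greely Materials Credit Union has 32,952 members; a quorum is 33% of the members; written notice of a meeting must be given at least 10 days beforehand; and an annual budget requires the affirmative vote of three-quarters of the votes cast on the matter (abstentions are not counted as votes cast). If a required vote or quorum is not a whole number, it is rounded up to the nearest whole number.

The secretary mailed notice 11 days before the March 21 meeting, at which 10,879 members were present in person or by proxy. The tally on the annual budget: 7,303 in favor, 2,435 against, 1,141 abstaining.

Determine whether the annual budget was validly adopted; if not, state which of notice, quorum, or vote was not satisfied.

Invalid — vote requirement not satisfied.

Notice: 11 days given; 10 required. Satisfied.
Quorum: 33% of 32,952 = 10,874.16, rounded up to 10,875; 10,879 present. Satisfied.
Vote: requires three-fourths of the votes cast (10,879 − 1,141 abstaining = 9,738); 3/4 of 9738 = 7303.50, rounded up to 7304, so 7,304 needed; 7,303 in favor. Not satisfied.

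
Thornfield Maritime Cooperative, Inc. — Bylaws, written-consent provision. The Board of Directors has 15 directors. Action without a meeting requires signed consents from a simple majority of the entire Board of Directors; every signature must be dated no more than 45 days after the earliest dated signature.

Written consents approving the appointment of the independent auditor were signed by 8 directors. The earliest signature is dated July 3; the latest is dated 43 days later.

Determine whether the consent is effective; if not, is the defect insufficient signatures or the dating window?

Effective — both the signature and dating-window requirements are satisfied.

Signatures required: a simple majority of 15 — a majority of 15 is 8, so 8 needed; 8 signed. Sufficient.
Dating window: the latest signature is 43 days after the earliest; the limit is 45 days. Within the window.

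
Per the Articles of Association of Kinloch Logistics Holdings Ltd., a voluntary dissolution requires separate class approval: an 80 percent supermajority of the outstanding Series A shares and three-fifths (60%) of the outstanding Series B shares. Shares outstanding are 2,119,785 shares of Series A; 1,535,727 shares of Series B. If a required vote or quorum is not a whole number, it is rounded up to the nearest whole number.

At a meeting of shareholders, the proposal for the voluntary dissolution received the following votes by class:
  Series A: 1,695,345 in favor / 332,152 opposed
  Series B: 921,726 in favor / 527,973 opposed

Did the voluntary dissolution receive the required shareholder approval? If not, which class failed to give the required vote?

Series A: 4/5 of 2119785 = 1695828; 1,695,828 required, 1,695,345 in favor — not approved.
Series B: 3/5 of 1535727 = 921436.20, rounded up to 921437; 921,437 required, 921,726 in favor — approved.

Not approved — the Series A shares did not give the required vote.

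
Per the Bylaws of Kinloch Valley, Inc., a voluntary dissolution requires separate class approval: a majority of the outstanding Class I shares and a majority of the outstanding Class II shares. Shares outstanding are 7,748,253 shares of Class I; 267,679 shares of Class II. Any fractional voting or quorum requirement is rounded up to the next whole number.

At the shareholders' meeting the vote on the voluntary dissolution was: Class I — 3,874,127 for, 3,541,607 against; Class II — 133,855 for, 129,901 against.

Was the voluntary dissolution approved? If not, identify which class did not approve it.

Approved — every class gave the required vote.

Class I: a majority of 7748253 is 3874127; 3,874,127 required, 3,874,127 in favor — approved.
Class II: a majority of 267679 is 133840; 133,840 required, 133,855 in favor — approved.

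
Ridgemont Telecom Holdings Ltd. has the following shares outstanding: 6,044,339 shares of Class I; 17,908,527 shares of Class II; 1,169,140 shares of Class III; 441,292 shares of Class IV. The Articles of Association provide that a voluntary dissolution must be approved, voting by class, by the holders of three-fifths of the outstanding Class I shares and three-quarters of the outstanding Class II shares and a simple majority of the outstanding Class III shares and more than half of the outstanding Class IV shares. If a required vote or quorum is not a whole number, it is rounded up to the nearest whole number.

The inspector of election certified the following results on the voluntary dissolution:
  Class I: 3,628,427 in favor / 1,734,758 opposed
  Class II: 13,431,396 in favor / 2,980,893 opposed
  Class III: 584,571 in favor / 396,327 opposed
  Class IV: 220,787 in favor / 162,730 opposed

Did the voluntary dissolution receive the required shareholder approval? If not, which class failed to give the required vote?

Approved — every class gave the required vote.

Class I: 3/5 of 6044339 = 3626603.40, rounded up to 3626604; 3,626,604 required, 3,628,427 in favor — approved.
Class II: 3/4 of 17908527 = 13431395.25, rounded up to 13431396; 13,431,396 required, 13,431,396 in favor — approved.
Class III: a majority of 1169140 is 584571; 584,571 required, 584,571 in favor — approved.
Class IV: a majority of 441292 is 220647; 220,647 required, 220,787 in favor — approved.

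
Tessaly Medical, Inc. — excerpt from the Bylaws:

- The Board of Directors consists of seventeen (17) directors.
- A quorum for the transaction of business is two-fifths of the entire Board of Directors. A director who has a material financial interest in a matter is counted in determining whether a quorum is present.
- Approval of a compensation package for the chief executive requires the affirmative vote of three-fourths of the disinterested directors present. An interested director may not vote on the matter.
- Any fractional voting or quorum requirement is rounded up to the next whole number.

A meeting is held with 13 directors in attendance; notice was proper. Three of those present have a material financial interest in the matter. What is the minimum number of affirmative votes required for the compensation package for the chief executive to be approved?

8

The compensation package for the chief executive requires three-fourths of the disinterested directors present (13 − 3 = 10).
3/4 of 10 = 7.50, rounded up to 8.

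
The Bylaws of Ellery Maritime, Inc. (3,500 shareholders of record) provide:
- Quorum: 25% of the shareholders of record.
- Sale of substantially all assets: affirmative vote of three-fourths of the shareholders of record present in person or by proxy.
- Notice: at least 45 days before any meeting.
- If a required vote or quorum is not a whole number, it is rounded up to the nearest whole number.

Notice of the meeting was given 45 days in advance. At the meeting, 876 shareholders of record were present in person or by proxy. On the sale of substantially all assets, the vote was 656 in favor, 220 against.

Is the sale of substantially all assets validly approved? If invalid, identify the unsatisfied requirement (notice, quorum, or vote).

Invalid — vote requirement not satisfied.

Notice: 45 days given; 45 required. Satisfied.
Quorum: 25% of 3,500 = 875; 876 present. Satisfied.
Vote: requires three-fourths of those present (876); 3/4 of 876 = 657, so 657 needed; 656 in favor. Not satisfied.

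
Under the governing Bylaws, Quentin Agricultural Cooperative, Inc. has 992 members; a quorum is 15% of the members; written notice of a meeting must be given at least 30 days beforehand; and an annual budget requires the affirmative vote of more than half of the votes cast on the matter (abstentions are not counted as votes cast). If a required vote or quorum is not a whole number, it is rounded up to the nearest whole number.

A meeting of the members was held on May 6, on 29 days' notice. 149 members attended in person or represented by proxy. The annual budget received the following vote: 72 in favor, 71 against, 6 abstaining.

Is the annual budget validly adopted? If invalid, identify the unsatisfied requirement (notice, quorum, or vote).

Invalid — notice requirement not satisfied.

Notice: 29 days given; 30 required. Not satisfied.
Quorum: 15% of 992 = 148.80, rounded up to 149; 149 present. Satisfied.
Vote: requires a majority of the votes cast (149 − 6 abstaining = 143); a majority of 143 is 72, so 72 needed; 72 in favor. Satisfied.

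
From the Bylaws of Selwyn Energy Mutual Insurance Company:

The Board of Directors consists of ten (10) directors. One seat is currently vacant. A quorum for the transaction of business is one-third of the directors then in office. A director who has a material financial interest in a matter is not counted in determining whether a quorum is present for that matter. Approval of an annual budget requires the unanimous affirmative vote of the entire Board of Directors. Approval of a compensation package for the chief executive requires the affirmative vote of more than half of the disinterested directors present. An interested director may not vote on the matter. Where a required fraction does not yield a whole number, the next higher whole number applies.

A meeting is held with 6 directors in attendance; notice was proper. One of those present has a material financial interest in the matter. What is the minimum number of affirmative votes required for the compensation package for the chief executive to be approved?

3

The compensation package for the chief executive requires a majority of the disinterested directors present (6 − 1 = 5).
A majority of 5 is 3.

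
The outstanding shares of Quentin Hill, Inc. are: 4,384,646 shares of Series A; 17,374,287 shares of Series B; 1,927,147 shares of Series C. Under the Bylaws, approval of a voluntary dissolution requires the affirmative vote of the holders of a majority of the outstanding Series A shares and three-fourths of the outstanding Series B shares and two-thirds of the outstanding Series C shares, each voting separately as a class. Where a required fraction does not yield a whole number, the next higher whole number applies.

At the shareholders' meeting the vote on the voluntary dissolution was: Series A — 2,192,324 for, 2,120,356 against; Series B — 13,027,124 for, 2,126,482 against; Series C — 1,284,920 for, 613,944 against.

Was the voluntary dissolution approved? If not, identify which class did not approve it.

Series A: a majority of 4384646 is 2192324; 2,192,324 required, 2,192,324 in favor — approved.
Series B: 3/4 of 17374287 = 13030715.25, rounded up to 13030716; 13,030,716 required, 13,027,124 in favor — not approved.
Series C: 2/3 of 1927147 = 1284764.67, rounded up to 1284765; 1,284,765 required, 1,284,920 in favor — approved.

Not approved — the Series B shares did not give the required vote.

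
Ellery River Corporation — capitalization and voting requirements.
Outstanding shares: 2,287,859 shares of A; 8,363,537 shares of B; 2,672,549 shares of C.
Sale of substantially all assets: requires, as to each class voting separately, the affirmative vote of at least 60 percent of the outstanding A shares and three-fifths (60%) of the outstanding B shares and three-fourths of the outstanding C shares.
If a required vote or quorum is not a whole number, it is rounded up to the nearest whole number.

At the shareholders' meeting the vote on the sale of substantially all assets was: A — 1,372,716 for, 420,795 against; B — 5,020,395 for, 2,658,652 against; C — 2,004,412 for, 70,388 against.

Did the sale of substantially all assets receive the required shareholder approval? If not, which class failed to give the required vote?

A: 3/5 of 2287859 = 1372715.40, rounded up to 1372716; 1,372,716 required, 1,372,716 in favor — approved.
B: 3/5 of 8363537 = 5018122.20, rounded up to 5018123; 5,018,123 required, 5,020,395 in favor — approved.
C: 3/4 of 2672549 = 2004411.75, rounded up to 2004412; 2,004,412 required, 2,004,412 in favor — approved.

Approved — every class gave the required vote.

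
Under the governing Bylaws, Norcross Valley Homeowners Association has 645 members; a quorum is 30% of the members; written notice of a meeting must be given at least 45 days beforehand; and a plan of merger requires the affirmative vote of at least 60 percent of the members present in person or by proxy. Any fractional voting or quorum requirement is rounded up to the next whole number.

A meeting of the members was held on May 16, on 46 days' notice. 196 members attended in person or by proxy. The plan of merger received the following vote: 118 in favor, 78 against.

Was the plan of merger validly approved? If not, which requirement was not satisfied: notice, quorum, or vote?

Notice: 46 days given; 45 required. Satisfied.
Quorum: 30% of 645 = 193.50, rounded up to 194; 196 present. Satisfied.
Vote: requires three-fifths of those present (196); 3/5 of 196 = 117.60, rounded up to 118, so 118 needed; 118 in favor. Satisfied.

Valid — all requirements satisfied.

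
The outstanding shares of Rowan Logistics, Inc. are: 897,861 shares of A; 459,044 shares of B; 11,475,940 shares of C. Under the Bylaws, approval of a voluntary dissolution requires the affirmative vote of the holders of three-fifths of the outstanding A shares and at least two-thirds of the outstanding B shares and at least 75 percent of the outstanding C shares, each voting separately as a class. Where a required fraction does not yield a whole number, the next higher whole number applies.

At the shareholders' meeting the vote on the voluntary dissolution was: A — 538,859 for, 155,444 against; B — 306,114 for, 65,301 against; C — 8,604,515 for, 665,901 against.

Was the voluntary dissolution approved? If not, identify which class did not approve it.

A: 3/5 of 897861 = 538716.60, rounded up to 538717; 538,717 required, 538,859 in favor — approved.
B: 2/3 of 459044 = 306029.33, rounded up to 306030; 306,030 required, 306,114 in favor — approved.
C: 3/4 of 11475940 = 8606955; 8,606,955 required, 8,604,515 in favor — not approved.

Not approved — the C shares did not give the required vote.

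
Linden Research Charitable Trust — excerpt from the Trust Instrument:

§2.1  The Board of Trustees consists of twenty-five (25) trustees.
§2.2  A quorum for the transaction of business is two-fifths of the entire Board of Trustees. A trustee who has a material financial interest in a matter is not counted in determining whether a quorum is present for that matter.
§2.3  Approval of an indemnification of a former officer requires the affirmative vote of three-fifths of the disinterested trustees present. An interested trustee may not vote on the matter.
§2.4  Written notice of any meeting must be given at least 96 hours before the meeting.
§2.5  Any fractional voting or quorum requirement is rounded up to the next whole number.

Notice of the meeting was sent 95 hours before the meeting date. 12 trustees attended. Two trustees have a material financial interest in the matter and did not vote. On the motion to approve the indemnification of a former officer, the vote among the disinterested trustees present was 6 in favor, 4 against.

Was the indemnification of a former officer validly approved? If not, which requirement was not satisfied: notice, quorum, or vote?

Notice: 95 hours given; 96 required (95 < 96). Not satisfied.
Quorum: 12 present, but the 2 interested trustees do not count, leaving 10. Quorum is 10. Satisfied.
Vote: the indemnification of a former officer requires three-fifths of the disinterested trustees present (12 − 2 = 10). 3/5 of 10 = 6, so 6 affirmative votes are needed; 6 voted in favor. Satisfied.

Invalid — notice requirement not satisfied.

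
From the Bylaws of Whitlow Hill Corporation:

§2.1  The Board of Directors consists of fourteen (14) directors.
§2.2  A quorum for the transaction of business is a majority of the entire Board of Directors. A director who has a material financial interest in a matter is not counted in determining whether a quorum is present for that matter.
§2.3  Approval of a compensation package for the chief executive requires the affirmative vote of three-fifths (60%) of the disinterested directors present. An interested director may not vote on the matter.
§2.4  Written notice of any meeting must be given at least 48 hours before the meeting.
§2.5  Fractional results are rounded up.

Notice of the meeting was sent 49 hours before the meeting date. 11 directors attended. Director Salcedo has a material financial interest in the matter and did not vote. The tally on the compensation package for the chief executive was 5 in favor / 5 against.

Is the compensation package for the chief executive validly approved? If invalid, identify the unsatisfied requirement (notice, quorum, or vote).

Notice: 49 hours given; 48 required (49 ≥ 48). Satisfied.
Quorum: 11 present, but the 1 interested director does not count, leaving 10. Quorum is 8. Satisfied.
Vote: the compensation package for the chief executive requires three-fifths of the disinterested directors present (11 − 1 = 10). 3/5 of 10 = 6, so 6 affirmative votes are needed; 5 voted in favor. Not satisfied.

Invalid — vote requirement not satisfied.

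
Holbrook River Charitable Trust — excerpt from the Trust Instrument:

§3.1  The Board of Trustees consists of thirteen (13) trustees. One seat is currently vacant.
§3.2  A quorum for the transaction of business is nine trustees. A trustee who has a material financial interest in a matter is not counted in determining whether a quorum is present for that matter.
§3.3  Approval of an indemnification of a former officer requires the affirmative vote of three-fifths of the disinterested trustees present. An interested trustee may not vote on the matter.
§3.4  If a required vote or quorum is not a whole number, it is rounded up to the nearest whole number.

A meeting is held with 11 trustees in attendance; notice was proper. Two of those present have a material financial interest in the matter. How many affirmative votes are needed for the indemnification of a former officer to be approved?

The indemnification of a former officer requires three-fifths of the disinterested trustees present (11 − 2 = 9).
3/5 of 9 = 5.40, rounded up to 6.

6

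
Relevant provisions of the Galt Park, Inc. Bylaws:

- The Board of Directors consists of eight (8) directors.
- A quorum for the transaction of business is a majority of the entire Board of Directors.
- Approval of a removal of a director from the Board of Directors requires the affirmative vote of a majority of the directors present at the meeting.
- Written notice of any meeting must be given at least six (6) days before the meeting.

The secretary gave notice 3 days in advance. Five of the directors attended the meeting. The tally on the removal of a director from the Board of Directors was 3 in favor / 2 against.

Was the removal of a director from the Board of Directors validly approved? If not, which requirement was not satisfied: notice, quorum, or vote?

Notice: 3 days given; 6 required (3 < 6). Not satisfied.
Quorum: 5 present; quorum is 5. Satisfied.
Vote: the removal of a director from the Board of Directors requires a majority of the directors present (5). A majority of 5 is 3, so 3 affirmative votes are needed; 3 voted in favor. Satisfied.

Invalid — notice requirement not satisfied.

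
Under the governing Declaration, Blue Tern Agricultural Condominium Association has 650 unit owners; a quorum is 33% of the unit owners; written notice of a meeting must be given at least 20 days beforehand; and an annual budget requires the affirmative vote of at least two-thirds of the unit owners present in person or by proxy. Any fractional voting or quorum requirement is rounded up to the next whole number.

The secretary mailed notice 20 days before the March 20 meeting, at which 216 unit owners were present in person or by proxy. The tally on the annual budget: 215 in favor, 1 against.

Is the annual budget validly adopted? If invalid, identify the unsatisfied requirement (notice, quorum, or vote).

Valid — all requirements satisfied.

Notice: 20 days given; 20 required. Satisfied.
Quorum: 33% of 650 = 214.50, rounded up to 215; 216 present. Satisfied.
Vote: requires two-thirds of those present (216); 2/3 of 216 = 144, so 144 needed; 215 in favor. Satisfied.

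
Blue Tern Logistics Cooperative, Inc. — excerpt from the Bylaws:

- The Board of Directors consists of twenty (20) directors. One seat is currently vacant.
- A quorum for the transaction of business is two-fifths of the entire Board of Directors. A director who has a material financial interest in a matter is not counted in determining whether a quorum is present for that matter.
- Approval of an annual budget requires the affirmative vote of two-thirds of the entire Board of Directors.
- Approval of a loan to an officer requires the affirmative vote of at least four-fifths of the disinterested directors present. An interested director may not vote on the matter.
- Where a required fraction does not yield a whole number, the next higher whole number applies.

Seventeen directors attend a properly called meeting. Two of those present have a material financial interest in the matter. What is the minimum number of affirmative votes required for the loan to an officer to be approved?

12

The loan to an officer requires four-fifths of the disinterested directors present (17 − 2 = 15).
4/5 of 15 = 12.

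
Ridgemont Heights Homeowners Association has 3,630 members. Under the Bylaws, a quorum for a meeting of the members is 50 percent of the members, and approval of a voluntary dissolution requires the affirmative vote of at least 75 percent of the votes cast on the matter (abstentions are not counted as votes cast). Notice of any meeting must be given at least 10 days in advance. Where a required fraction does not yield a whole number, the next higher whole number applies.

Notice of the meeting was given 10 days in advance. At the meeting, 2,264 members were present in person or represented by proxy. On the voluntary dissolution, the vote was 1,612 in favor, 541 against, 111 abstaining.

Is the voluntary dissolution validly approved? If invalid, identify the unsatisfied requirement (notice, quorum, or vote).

Notice: 10 days given; 10 required. Satisfied.
Quorum: 50% of 3,630 = 1,815; 2,264 present. Satisfied.
Vote: requires three-fourths of the votes cast (2,264 − 111 abstaining = 2,153); 3/4 of 2153 = 1614.75, rounded up to 1615, so 1,615 needed; 1,612 in favor. Not satisfied.

Invalid — vote requirement not satisfied.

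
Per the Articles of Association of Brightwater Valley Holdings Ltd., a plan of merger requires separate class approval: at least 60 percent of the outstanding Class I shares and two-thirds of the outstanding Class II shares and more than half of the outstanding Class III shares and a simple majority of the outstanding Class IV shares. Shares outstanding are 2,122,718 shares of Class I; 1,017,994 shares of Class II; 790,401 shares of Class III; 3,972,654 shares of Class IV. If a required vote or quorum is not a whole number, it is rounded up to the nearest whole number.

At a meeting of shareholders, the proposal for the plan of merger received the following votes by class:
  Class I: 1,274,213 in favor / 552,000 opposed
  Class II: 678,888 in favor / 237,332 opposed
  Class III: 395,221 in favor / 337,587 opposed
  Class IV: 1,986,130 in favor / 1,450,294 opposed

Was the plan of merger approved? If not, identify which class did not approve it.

Not approved — the Class IV shares did not give the required vote.

Class I: 3/5 of 2122718 = 1273630.80, rounded up to 1273631; 1,273,631 required, 1,274,213 in favor — approved.
Class II: 2/3 of 1017994 = 678662.67, rounded up to 678663; 678,663 required, 678,888 in favor — approved.
Class III: a majority of 790401 is 395201; 395,201 required, 395,221 in favor — approved.
Class IV: a majority of 3972654 is 1986328; 1,986,328 required, 1,986,130 in favor — not approved.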